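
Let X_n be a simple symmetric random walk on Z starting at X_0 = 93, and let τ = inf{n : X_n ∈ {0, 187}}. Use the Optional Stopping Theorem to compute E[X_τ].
E[X_τ] = 93

X_n is a martingale and τ is a bounded-mean stopping time (indeed τ is finite a.s. with bounded expectation since the walk is in a bounded region). By the OST, E[X_τ] = E[X_0] = 93. Equivalently: E[X_τ] = 187 · P(hit 187 first) + 0 · P(hit 0 first) = 187 · (93/187) = 93.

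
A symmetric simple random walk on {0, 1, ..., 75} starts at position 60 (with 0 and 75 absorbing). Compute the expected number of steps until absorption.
E[τ | X_0 = 60] = 900

Let v_k = E[τ | X_0 = k]. Boundary: v_0 = v_75 = 0. Recurrence: v_k = 1 + (v_{k-1} + v_{k+1})/2 for 1 ≤ k ≤ 74. The particular solution to v_k − (v_{k-1} + v_{k+1})/2 = 1 is v_k = −k^2. Adding homogeneous solution A + B k and matching boundaries gives v_k = k (75 − k). Substituting k = 60: v_60 = 60 · 15 = 900.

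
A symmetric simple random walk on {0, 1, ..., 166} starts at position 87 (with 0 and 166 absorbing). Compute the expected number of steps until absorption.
E[τ | X_0 = 87] = 6873

Let v_k = E[τ | X_0 = k]. Boundary: v_0 = v_166 = 0. Recurrence: v_k = 1 + (v_{k-1} + v_{k+1})/2 for 1 ≤ k ≤ 165. The particular solution to v_k − (v_{k-1} + v_{k+1})/2 = 1 is v_k = −k^2. Adding homogeneous solution A + B k and matching boundaries gives v_k = k (166 − k). Substituting k = 87: v_87 = 87 · 79 = 6873.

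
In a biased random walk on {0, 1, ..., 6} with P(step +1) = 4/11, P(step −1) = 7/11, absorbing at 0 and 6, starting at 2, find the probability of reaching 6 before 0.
P(hit 6 before 0) = (1 − (7/4)^2) / (1 − (7/4)^6) = 256/3441

Let u_k denote P(reach 6 before 0 | start at k). Boundary: u_0 = 0, u_6 = 1. Recurrence: u_k = 4/11·u_{k+1} + 7/11·u_{k-1} for 1 ≤ k ≤ 5. Try u_k = A + B·r^k with r = q/p = (7/11)/(4/11) = 7/4. Substitution satisfies the recurrence; boundary conditions give:
  u_k = (1 − r^k) / (1 − r^N) = (1 − (7/4)^2) / (1 − (7/4)^6) = 256/3441.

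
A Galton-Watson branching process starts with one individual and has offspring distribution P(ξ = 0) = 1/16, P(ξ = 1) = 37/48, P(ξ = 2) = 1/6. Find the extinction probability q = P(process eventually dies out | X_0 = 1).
q = 3/8

The pgf is f(s) = 1/16 + 37/48·s + 1/6·s². The extinction probability q is the smallest fixed point of f in [0, 1]. Setting s = f(s):
  1/6·s² + (37/48 − 1)·s + 1/16 = 0
  1/6·s² − (1/16 + 1/6)·s + 1/16 = 0
which factors as (s − 1)·(1/6·s − 1/16) = 0, giving roots s = 1 and s = (1/16)/(1/6) = 3/8.
Mean offspring μ = 37/48 + 2·1/6 = 53/48 > 1 (supercritical), so q < 1. The extinction probability is the smaller root: q = (1/16)/(1/6) = 3/8.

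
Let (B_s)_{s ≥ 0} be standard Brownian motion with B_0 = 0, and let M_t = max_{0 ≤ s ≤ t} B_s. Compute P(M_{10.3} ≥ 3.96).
P(M_{10.3} ≥ 3.96) = 2·P(B_{10.3} ≥ 3.96) = 2(1 − Φ(3.96/√10.3)) ≈ 0.2172

By the reflection principle for Brownian motion, P(M_t ≥ a) = 2 · P(B_t ≥ a) for a ≥ 0. Since B_t ~ N(0, t), P(B_t ≥ 3.96) = 1 − Φ(3.96/√t) = 1 − Φ(3.96/√10.3) = 1 − Φ(1.2339). So
  P(M_{10.3} ≥ 3.96) = 2(1 − Φ(1.2339)) ≈ 0.2172.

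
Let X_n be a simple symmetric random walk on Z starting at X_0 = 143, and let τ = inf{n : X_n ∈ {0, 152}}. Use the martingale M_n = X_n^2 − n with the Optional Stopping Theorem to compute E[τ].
E[τ] = 1287

M_n = X_n^2 − n is a martingale (since E[X_{n+1}^2 | F_n] = X_n^2 + 1). By OST (τ has finite mean in a bounded region), E[M_τ] = E[M_0] = X_0^2 − 0 = 143^2 = 20449. Also E[M_τ] = E[X_τ^2] − E[τ]. The walk exits at 0 or 152, with P(hit 152 first) = 143/152, so E[X_τ^2] = 152^2 · 143/152 + 0 = 21736. Thus E[τ] = E[X_τ^2] − E[M_τ] = 21736 − 20449 = 1287 = 143(152 − 143) = 1287.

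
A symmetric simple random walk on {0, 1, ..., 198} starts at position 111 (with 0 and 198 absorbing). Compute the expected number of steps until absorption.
E[τ | X_0 = 111] = 9657

Let v_k = E[τ | X_0 = k]. Boundary: v_0 = v_198 = 0. Recurrence: v_k = 1 + (v_{k-1} + v_{k+1})/2 for 1 ≤ k ≤ 197. The particular solution to v_k − (v_{k-1} + v_{k+1})/2 = 1 is v_k = −k^2. Adding homogeneous solution A + B k and matching boundaries gives v_k = k (198 − k). Substituting k = 111: v_111 = 111 · 87 = 9657.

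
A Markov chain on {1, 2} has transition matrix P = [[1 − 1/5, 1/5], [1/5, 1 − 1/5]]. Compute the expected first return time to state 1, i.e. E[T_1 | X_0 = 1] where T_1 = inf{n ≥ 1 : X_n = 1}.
E[T_1 | X_0 = 1] = 1/π_1 = 2

For an irreducible recurrent Markov chain with stationary distribution π, E[T_i | X_0 = i] = 1/π_i (Kac's formula). Here π_1 = (1/5)/(1/5 + 1/5) = (1/5)/(2/5) = 1/2, so E[T_1 | X_0 = 1] = 1/π_1 = (1/5 + 1/5)/(1/5) = (2/5)/(1/5) = 2.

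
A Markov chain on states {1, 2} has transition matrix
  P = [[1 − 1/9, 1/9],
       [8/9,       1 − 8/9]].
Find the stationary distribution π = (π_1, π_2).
π_1 = 8/9, π_2 = 1/9

Solve πP = π with π_1 + π_2 = 1. From πP = π: π_1 · (1 − 1/9) + π_2 · 8/9 = π_1 ⇒ π_2 · 8/9 = π_1 · 1/9 ⇒ π_2/π_1 = (1/9)/(8/9) = 1/8. Together with π_1 + π_2 = 1:
  π_1 = (8/9)/(1/9 + 8/9) = (8/9)/(1) = 8/9,
  π_2 = (1/9)/(1/9 + 8/9) = (1/9)/(1) = 1/9.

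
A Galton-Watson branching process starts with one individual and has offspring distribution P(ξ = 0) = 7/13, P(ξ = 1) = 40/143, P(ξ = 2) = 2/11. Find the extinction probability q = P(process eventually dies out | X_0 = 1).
q = 1

Mean offspring μ = 0·7/13 + 1·40/143 + 2·2/11 = 92/143 ≤ 1. For μ ≤ 1 with offspring not concentrated at 1, the Galton-Watson process goes extinct almost surely, so q = 1.
(Algebraic check: The pgf is f(s) = 7/13 + 40/143·s + 2/11·s². The extinction probability q is the smallest fixed point of f in [0, 1]. Setting s = f(s):
  2/11·s² + (40/143 − 1)·s + 7/13 = 0
  2/11·s² − (7/13 + 2/11)·s + 7/13 = 0
which factors as (s − 1)·(2/11·s − 7/13) = 0, giving roots s = 1 and s = (7/13)/(2/11) = 77/26. Since 77/26 ≥ 1, the smallest root in [0, 1] is s = 1.)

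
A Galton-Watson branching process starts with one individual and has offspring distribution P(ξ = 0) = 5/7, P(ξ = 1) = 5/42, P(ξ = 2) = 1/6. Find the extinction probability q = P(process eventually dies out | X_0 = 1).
q = 1

Mean offspring μ = 0·5/7 + 1·5/42 + 2·1/6 = 19/42 ≤ 1. For μ ≤ 1 with offspring not concentrated at 1, the Galton-Watson process goes extinct almost surely, so q = 1.
(Algebraic check: The pgf is f(s) = 5/7 + 5/42·s + 1/6·s². The extinction probability q is the smallest fixed point of f in [0, 1]. Setting s = f(s):
  1/6·s² + (5/42 − 1)·s + 5/7 = 0
  1/6·s² − (5/7 + 1/6)·s + 5/7 = 0
which factors as (s − 1)·(1/6·s − 5/7) = 0, giving roots s = 1 and s = (5/7)/(1/6) = 30/7. Since 30/7 ≥ 1, the smallest root in [0, 1] is s = 1.)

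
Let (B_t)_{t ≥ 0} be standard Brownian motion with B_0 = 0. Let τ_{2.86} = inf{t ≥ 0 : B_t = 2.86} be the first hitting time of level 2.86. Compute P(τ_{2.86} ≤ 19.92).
P(τ_{2.86} ≤ 19.92) = 2(1 − Φ(2.86/√19.92)) = 2(1 − Φ(0.6408)) ≈ 0.5217

By the reflection principle for standard BM, P(τ_b ≤ t) = 2 · P(B_t ≥ b). Since B_t ~ N(0, t), P(B_t ≥ 2.86) = 1 − Φ(2.86/√t) = 1 − Φ(2.86/√19.92) = 1 − Φ(0.6408) ≈ 0.26083. Doubling: P(τ_{2.86} ≤ 19.92) ≈ 2 · 0.26083 = 0.52166 ≈ 0.5217.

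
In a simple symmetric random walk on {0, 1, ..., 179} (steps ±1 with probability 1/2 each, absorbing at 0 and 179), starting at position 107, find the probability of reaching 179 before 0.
P(hit 179 before 0) = 107/179

Let u_k = P(hit 179 before 0 | start at k). Then u_0 = 0, u_179 = 1, and u_k = u_{k-1}/2 + u_{k+1}/2 for 1 ≤ k ≤ 178. This harmonic recurrence is solved by u_k = k/179, giving u_107 = 107/179.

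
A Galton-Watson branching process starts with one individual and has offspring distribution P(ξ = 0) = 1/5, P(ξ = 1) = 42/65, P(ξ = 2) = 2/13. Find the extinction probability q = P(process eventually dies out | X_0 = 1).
q = 1

Mean offspring μ = 0·1/5 + 1·42/65 + 2·2/13 = 62/65 ≤ 1. For μ ≤ 1 with offspring not concentrated at 1, the Galton-Watson process goes extinct almost surely, so q = 1.
(Algebraic check: The pgf is f(s) = 1/5 + 42/65·s + 2/13·s². The extinction probability q is the smallest fixed point of f in [0, 1]. Setting s = f(s):
  2/13·s² + (42/65 − 1)·s + 1/5 = 0
  2/13·s² − (1/5 + 2/13)·s + 1/5 = 0
which factors as (s − 1)·(2/13·s − 1/5) = 0, giving roots s = 1 and s = (1/5)/(2/13) = 13/10. Since 13/10 ≥ 1, the smallest root in [0, 1] is s = 1.)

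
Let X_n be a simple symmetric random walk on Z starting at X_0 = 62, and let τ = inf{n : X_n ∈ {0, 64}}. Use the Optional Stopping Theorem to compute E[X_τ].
E[X_τ] = 62

X_n is a martingale and τ is a bounded-mean stopping time (indeed τ is finite a.s. with bounded expectation since the walk is in a bounded region). By the OST, E[X_τ] = E[X_0] = 62. Equivalently: E[X_τ] = 64 · P(hit 64 first) + 0 · P(hit 0 first) = 64 · (62/64) = 62.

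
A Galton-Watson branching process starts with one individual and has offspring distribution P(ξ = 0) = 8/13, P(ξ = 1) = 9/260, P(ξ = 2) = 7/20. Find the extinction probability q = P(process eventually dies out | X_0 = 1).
q = 1

Mean offspring μ = 0·8/13 + 1·9/260 + 2·7/20 = 191/260 ≤ 1. For μ ≤ 1 with offspring not concentrated at 1, the Galton-Watson process goes extinct almost surely, so q = 1.
(Algebraic check: The pgf is f(s) = 8/13 + 9/260·s + 7/20·s². The extinction probability q is the smallest fixed point of f in [0, 1]. Setting s = f(s):
  7/20·s² + (9/260 − 1)·s + 8/13 = 0
  7/20·s² − (8/13 + 7/20)·s + 8/13 = 0
which factors as (s − 1)·(7/20·s − 8/13) = 0, giving roots s = 1 and s = (8/13)/(7/20) = 160/91. Since 160/91 ≥ 1, the smallest root in [0, 1] is s = 1.)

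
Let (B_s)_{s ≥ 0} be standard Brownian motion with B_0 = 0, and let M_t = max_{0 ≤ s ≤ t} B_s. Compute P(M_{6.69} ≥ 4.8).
P(M_{6.69} ≥ 4.8) = 2·P(B_{6.69} ≥ 4.8) = 2(1 − Φ(4.8/√6.69)) ≈ 0.0635

By the reflection principle for Brownian motion, P(M_t ≥ a) = 2 · P(B_t ≥ a) for a ≥ 0. Since B_t ~ N(0, t), P(B_t ≥ 4.8) = 1 − Φ(4.8/√t) = 1 − Φ(4.8/√6.69) = 1 − Φ(1.8558). So
  P(M_{6.69} ≥ 4.8) = 2(1 − Φ(1.8558)) ≈ 0.0635.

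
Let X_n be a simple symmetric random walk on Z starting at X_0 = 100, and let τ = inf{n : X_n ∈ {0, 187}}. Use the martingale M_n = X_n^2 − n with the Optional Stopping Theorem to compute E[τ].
E[τ] = 8700

M_n = X_n^2 − n is a martingale (since E[X_{n+1}^2 | F_n] = X_n^2 + 1). By OST (τ has finite mean in a bounded region), E[M_τ] = E[M_0] = X_0^2 − 0 = 100^2 = 10000. Also E[M_τ] = E[X_τ^2] − E[τ]. The walk exits at 0 or 187, with P(hit 187 first) = 100/187, so E[X_τ^2] = 187^2 · 100/187 + 0 = 18700. Thus E[τ] = E[X_τ^2] − E[M_τ] = 18700 − 10000 = 8700 = 100(187 − 100) = 8700.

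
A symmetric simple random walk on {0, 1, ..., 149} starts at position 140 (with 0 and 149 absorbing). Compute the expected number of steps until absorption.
E[τ | X_0 = 140] = 1260

Let v_k = E[τ | X_0 = k]. Boundary: v_0 = v_149 = 0. Recurrence: v_k = 1 + (v_{k-1} + v_{k+1})/2 for 1 ≤ k ≤ 148. The particular solution to v_k − (v_{k-1} + v_{k+1})/2 = 1 is v_k = −k^2. Adding homogeneous solution A + B k and matching boundaries gives v_k = k (149 − k). Substituting k = 140: v_140 = 140 · 9 = 1260.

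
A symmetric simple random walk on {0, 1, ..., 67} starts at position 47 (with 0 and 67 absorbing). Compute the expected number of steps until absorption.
E[τ | X_0 = 47] = 940

Let v_k = E[τ | X_0 = k]. Boundary: v_0 = v_67 = 0. Recurrence: v_k = 1 + (v_{k-1} + v_{k+1})/2 for 1 ≤ k ≤ 66. The particular solution to v_k − (v_{k-1} + v_{k+1})/2 = 1 is v_k = −k^2. Adding homogeneous solution A + B k and matching boundaries gives v_k = k (67 − k). Substituting k = 47: v_47 = 47 · 20 = 940.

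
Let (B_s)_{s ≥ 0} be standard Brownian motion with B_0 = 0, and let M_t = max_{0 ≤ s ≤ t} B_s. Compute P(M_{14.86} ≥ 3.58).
P(M_{14.86} ≥ 3.58) = 2·P(B_{14.86} ≥ 3.58) = 2(1 − Φ(3.58/√14.86)) ≈ 0.3530

By the reflection principle for Brownian motion, P(M_t ≥ a) = 2 · P(B_t ≥ a) for a ≥ 0. Since B_t ~ N(0, t), P(B_t ≥ 3.58) = 1 − Φ(3.58/√t) = 1 − Φ(3.58/√14.86) = 1 − Φ(0.9287). So
  P(M_{14.86} ≥ 3.58) = 2(1 − Φ(0.9287)) ≈ 0.3530.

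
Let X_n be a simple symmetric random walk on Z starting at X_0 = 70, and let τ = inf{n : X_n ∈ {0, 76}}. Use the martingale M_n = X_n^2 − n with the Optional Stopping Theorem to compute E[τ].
E[τ] = 420

M_n = X_n^2 − n is a martingale (since E[X_{n+1}^2 | F_n] = X_n^2 + 1). By OST (τ has finite mean in a bounded region), E[M_τ] = E[M_0] = X_0^2 − 0 = 70^2 = 4900. Also E[M_τ] = E[X_τ^2] − E[τ]. The walk exits at 0 or 76, with P(hit 76 first) = 70/76, so E[X_τ^2] = 76^2 · 70/76 + 0 = 5320. Thus E[τ] = E[X_τ^2] − E[M_τ] = 5320 − 4900 = 420 = 70(76 − 70) = 420.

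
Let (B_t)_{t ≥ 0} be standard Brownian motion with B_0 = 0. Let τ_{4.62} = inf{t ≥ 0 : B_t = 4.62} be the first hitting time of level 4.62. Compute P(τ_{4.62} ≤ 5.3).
P(τ_{4.62} ≤ 5.3) = 2(1 − Φ(4.62/√5.3)) = 2(1 − Φ(2.0068)) ≈ 0.0448

By the reflection principle for standard BM, P(τ_b ≤ t) = 2 · P(B_t ≥ b). Since B_t ~ N(0, t), P(B_t ≥ 4.62) = 1 − Φ(4.62/√t) = 1 − Φ(4.62/√5.3) = 1 − Φ(2.0068) ≈ 0.02239. Doubling: P(τ_{4.62} ≤ 5.3) ≈ 2 · 0.02239 = 0.04478 ≈ 0.0448.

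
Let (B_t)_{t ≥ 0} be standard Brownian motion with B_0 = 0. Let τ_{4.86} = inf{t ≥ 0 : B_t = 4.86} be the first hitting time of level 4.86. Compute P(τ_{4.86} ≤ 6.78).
P(τ_{4.86} ≤ 6.78) = 2(1 − Φ(4.86/√6.78)) = 2(1 − Φ(1.8665)) ≈ 0.0620

By the reflection principle for standard BM, P(τ_b ≤ t) = 2 · P(B_t ≥ b). Since B_t ~ N(0, t), P(B_t ≥ 4.86) = 1 − Φ(4.86/√t) = 1 − Φ(4.86/√6.78) = 1 − Φ(1.8665) ≈ 0.03099. Doubling: P(τ_{4.86} ≤ 6.78) ≈ 2 · 0.03099 = 0.06198 ≈ 0.0620.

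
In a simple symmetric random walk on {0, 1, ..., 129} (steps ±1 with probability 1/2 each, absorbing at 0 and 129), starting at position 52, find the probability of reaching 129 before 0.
P(hit 129 before 0) = 52/129

Let u_k = P(hit 129 before 0 | start at k). Then u_0 = 0, u_129 = 1, and u_k = u_{k-1}/2 + u_{k+1}/2 for 1 ≤ k ≤ 128. This harmonic recurrence is solved by u_k = k/129, giving u_52 = 52/129.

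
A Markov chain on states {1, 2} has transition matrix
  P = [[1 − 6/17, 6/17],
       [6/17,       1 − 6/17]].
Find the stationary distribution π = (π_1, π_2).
π_1 = 1/2, π_2 = 1/2

Solve πP = π with π_1 + π_2 = 1. From πP = π: π_1 · (1 − 6/17) + π_2 · 6/17 = π_1 ⇒ π_2 · 6/17 = π_1 · 6/17 ⇒ π_2/π_1 = (6/17)/(6/17) = 1. Together with π_1 + π_2 = 1:
  π_1 = (6/17)/(6/17 + 6/17) = (6/17)/(12/17) = 1/2,
  π_2 = (6/17)/(6/17 + 6/17) = (6/17)/(12/17) = 1/2.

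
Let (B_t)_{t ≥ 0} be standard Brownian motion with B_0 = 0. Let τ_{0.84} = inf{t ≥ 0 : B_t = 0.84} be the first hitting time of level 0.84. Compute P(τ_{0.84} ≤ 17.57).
P(τ_{0.84} ≤ 17.57) = 2(1 − Φ(0.84/√17.57)) = 2(1 − Φ(0.2004)) ≈ 0.8412

By the reflection principle for standard BM, P(τ_b ≤ t) = 2 · P(B_t ≥ b). Since B_t ~ N(0, t), P(B_t ≥ 0.84) = 1 − Φ(0.84/√t) = 1 − Φ(0.84/√17.57) = 1 − Φ(0.2004) ≈ 0.42058. Doubling: P(τ_{0.84} ≤ 17.57) ≈ 2 · 0.42058 = 0.84116 ≈ 0.8412.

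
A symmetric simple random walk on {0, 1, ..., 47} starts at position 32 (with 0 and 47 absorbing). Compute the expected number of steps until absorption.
E[τ | X_0 = 32] = 480

Let v_k = E[τ | X_0 = k]. Boundary: v_0 = v_47 = 0. Recurrence: v_k = 1 + (v_{k-1} + v_{k+1})/2 for 1 ≤ k ≤ 46. The particular solution to v_k − (v_{k-1} + v_{k+1})/2 = 1 is v_k = −k^2. Adding homogeneous solution A + B k and matching boundaries gives v_k = k (47 − k). Substituting k = 32: v_32 = 32 · 15 = 480.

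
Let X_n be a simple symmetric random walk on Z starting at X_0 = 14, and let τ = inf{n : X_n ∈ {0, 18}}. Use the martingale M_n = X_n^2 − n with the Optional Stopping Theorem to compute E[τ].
E[τ] = 56

M_n = X_n^2 − n is a martingale (since E[X_{n+1}^2 | F_n] = X_n^2 + 1). By OST (τ has finite mean in a bounded region), E[M_τ] = E[M_0] = X_0^2 − 0 = 14^2 = 196. Also E[M_τ] = E[X_τ^2] − E[τ]. The walk exits at 0 or 18, with P(hit 18 first) = 14/18, so E[X_τ^2] = 18^2 · 14/18 + 0 = 252. Thus E[τ] = E[X_τ^2] − E[M_τ] = 252 − 196 = 56 = 14(18 − 14) = 56.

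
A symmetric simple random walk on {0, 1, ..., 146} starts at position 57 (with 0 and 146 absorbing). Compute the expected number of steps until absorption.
E[τ | X_0 = 57] = 5073

Let v_k = E[τ | X_0 = k]. Boundary: v_0 = v_146 = 0. Recurrence: v_k = 1 + (v_{k-1} + v_{k+1})/2 for 1 ≤ k ≤ 145. The particular solution to v_k − (v_{k-1} + v_{k+1})/2 = 1 is v_k = −k^2. Adding homogeneous solution A + B k and matching boundaries gives v_k = k (146 − k). Substituting k = 57: v_57 = 57 · 89 = 5073.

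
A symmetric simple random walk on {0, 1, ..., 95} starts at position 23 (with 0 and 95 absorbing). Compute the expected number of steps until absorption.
E[τ | X_0 = 23] = 1656

Let v_k = E[τ | X_0 = k]. Boundary: v_0 = v_95 = 0. Recurrence: v_k = 1 + (v_{k-1} + v_{k+1})/2 for 1 ≤ k ≤ 94. The particular solution to v_k − (v_{k-1} + v_{k+1})/2 = 1 is v_k = −k^2. Adding homogeneous solution A + B k and matching boundaries gives v_k = k (95 − k). Substituting k = 23: v_23 = 23 · 72 = 1656.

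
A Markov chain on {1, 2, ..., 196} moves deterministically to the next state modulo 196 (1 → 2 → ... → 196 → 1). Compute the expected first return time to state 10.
E[T_10 | X_0 = 10] = 196

The chain cycles deterministically, so starting at state 10 it returns in exactly 196 steps. Equivalently, the stationary distribution is uniform π_j = 1/196 for every state j, so by Kac's formula E[T_10] = 1/π_10 = 196.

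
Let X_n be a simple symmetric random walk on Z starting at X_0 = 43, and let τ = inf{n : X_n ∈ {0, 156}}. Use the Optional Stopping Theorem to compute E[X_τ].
E[X_τ] = 43

X_n is a martingale and τ is a bounded-mean stopping time (indeed τ is finite a.s. with bounded expectation since the walk is in a bounded region). By the OST, E[X_τ] = E[X_0] = 43. Equivalently: E[X_τ] = 156 · P(hit 156 first) + 0 · P(hit 0 first) = 156 · (43/156) = 43.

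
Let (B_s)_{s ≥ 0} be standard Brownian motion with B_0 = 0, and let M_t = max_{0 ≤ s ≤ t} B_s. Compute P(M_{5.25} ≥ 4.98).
P(M_{5.25} ≥ 4.98) = 2·P(B_{5.25} ≥ 4.98) = 2(1 − Φ(4.98/√5.25)) ≈ 0.0297

By the reflection principle for Brownian motion, P(M_t ≥ a) = 2 · P(B_t ≥ a) for a ≥ 0. Since B_t ~ N(0, t), P(B_t ≥ 4.98) = 1 − Φ(4.98/√t) = 1 − Φ(4.98/√5.25) = 1 − Φ(2.1735). So
  P(M_{5.25} ≥ 4.98) = 2(1 − Φ(2.1735)) ≈ 0.0297.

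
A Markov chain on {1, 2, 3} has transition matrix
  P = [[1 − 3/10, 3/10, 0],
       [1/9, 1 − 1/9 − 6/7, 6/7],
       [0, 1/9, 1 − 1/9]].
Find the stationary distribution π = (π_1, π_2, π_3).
π = (70/1717, 189/1717, 1458/1717)

This is a birth-death chain on three states, which satisfies detailed balance: π_1 · P_{12} = π_2 · P_{21} and π_2 · P_{23} = π_3 · P_{32}.
From π_1 · 3/10 = π_2 · 1/9: π_2/π_1 = (3/10)/(1/9) = 27/10.
From π_2 · 6/7 = π_3 · 1/9: π_3/π_2 = (6/7)/(1/9) = 54/7.
Take π_1 proportional to 1; then unnormalized π = (1, 27/10, 729/35). Normalize by dividing by the sum 1717/70:
  π = (70/1717, 189/1717, 1458/1717).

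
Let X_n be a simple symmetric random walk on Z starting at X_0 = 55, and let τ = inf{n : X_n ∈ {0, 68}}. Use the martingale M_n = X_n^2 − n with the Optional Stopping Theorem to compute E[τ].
E[τ] = 715

M_n = X_n^2 − n is a martingale (since E[X_{n+1}^2 | F_n] = X_n^2 + 1). By OST (τ has finite mean in a bounded region), E[M_τ] = E[M_0] = X_0^2 − 0 = 55^2 = 3025. Also E[M_τ] = E[X_τ^2] − E[τ]. The walk exits at 0 or 68, with P(hit 68 first) = 55/68, so E[X_τ^2] = 68^2 · 55/68 + 0 = 3740. Thus E[τ] = E[X_τ^2] − E[M_τ] = 3740 − 3025 = 715 = 55(68 − 55) = 715.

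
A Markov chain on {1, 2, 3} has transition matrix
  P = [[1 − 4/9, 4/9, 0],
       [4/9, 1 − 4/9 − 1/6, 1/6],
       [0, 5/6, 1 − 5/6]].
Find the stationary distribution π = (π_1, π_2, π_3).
π = (5/11, 5/11, 1/11)

This is a birth-death chain on three states, which satisfies detailed balance: π_1 · P_{12} = π_2 · P_{21} and π_2 · P_{23} = π_3 · P_{32}.
From π_1 · 4/9 = π_2 · 4/9: π_2/π_1 = (4/9)/(4/9) = 1.
From π_2 · 1/6 = π_3 · 5/6: π_3/π_2 = (1/6)/(5/6) = 1/5.
Take π_1 proportional to 1; then unnormalized π = (1, 1, 1/5). Normalize by dividing by the sum 11/5:
  π = (5/11, 5/11, 1/11).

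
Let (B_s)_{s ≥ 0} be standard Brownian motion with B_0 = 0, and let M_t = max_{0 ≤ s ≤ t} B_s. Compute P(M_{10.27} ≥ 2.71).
P(M_{10.27} ≥ 2.71) = 2·P(B_{10.27} ≥ 2.71) = 2(1 − Φ(2.71/√10.27)) ≈ 0.3978

By the reflection principle for Brownian motion, P(M_t ≥ a) = 2 · P(B_t ≥ a) for a ≥ 0. Since B_t ~ N(0, t), P(B_t ≥ 2.71) = 1 − Φ(2.71/√t) = 1 − Φ(2.71/√10.27) = 1 − Φ(0.8456). So
  P(M_{10.27} ≥ 2.71) = 2(1 − Φ(0.8456)) ≈ 0.3978.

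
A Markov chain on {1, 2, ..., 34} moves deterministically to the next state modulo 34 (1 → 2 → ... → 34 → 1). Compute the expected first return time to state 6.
E[T_6 | X_0 = 6] = 34

The chain cycles deterministically, so starting at state 6 it returns in exactly 34 steps. Equivalently, the stationary distribution is uniform π_j = 1/34 for every state j, so by Kac's formula E[T_6] = 1/π_6 = 34.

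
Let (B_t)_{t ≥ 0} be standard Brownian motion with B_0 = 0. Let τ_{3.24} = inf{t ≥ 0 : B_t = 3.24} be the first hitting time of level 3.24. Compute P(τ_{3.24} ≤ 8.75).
P(τ_{3.24} ≤ 8.75) = 2(1 − Φ(3.24/√8.75)) = 2(1 − Φ(1.0953)) ≈ 0.2734

By the reflection principle for standard BM, P(τ_b ≤ t) = 2 · P(B_t ≥ b). Since B_t ~ N(0, t), P(B_t ≥ 3.24) = 1 − Φ(3.24/√t) = 1 − Φ(3.24/√8.75) = 1 − Φ(1.0953) ≈ 0.13669. Doubling: P(τ_{3.24} ≤ 8.75) ≈ 2 · 0.13669 = 0.27338 ≈ 0.2734.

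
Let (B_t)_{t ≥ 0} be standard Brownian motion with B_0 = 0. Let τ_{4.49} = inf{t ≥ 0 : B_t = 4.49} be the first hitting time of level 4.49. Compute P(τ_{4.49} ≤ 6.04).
P(τ_{4.49} ≤ 6.04) = 2(1 − Φ(4.49/√6.04)) = 2(1 − Φ(1.8270)) ≈ 0.0677

By the reflection principle for standard BM, P(τ_b ≤ t) = 2 · P(B_t ≥ b). Since B_t ~ N(0, t), P(B_t ≥ 4.49) = 1 − Φ(4.49/√t) = 1 − Φ(4.49/√6.04) = 1 − Φ(1.8270) ≈ 0.03385. Doubling: P(τ_{4.49} ≤ 6.04) ≈ 2 · 0.03385 = 0.06770 ≈ 0.0677.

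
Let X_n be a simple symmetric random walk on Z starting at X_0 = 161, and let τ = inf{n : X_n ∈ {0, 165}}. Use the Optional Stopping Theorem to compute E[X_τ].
E[X_τ] = 161

X_n is a martingale and τ is a bounded-mean stopping time (indeed τ is finite a.s. with bounded expectation since the walk is in a bounded region). By the OST, E[X_τ] = E[X_0] = 161. Equivalently: E[X_τ] = 165 · P(hit 165 first) + 0 · P(hit 0 first) = 165 · (161/165) = 161.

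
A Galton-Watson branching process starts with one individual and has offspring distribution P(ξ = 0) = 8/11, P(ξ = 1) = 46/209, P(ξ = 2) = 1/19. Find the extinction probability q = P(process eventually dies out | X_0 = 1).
q = 1

Mean offspring μ = 0·8/11 + 1·46/209 + 2·1/19 = 68/209 ≤ 1. For μ ≤ 1 with offspring not concentrated at 1, the Galton-Watson process goes extinct almost surely, so q = 1.
(Algebraic check: The pgf is f(s) = 8/11 + 46/209·s + 1/19·s². The extinction probability q is the smallest fixed point of f in [0, 1]. Setting s = f(s):
  1/19·s² + (46/209 − 1)·s + 8/11 = 0
  1/19·s² − (8/11 + 1/19)·s + 8/11 = 0
which factors as (s − 1)·(1/19·s − 8/11) = 0, giving roots s = 1 and s = (8/11)/(1/19) = 152/11. Since 152/11 ≥ 1, the smallest root in [0, 1] is s = 1.)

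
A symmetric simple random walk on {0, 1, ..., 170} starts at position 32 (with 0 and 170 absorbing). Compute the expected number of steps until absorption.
E[τ | X_0 = 32] = 4416

Let v_k = E[τ | X_0 = k]. Boundary: v_0 = v_170 = 0. Recurrence: v_k = 1 + (v_{k-1} + v_{k+1})/2 for 1 ≤ k ≤ 169. The particular solution to v_k − (v_{k-1} + v_{k+1})/2 = 1 is v_k = −k^2. Adding homogeneous solution A + B k and matching boundaries gives v_k = k (170 − k). Substituting k = 32: v_32 = 32 · 138 = 4416.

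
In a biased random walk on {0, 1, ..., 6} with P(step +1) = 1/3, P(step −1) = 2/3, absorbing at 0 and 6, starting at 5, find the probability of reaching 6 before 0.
P(hit 6 before 0) = (1 − (2)^5) / (1 − (2)^6) = 31/63

Let u_k denote P(reach 6 before 0 | start at k). Boundary: u_0 = 0, u_6 = 1. Recurrence: u_k = 1/3·u_{k+1} + 2/3·u_{k-1} for 1 ≤ k ≤ 5. Try u_k = A + B·r^k with r = q/p = (2/3)/(1/3) = 2. Substitution satisfies the recurrence; boundary conditions give:
  u_k = (1 − r^k) / (1 − r^N) = (1 − (2)^5) / (1 − (2)^6) = 31/63.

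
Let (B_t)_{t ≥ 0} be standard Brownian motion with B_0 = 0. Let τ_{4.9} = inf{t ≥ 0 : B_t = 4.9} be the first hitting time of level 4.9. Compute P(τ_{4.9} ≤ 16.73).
P(τ_{4.9} ≤ 16.73) = 2(1 − Φ(4.9/√16.73)) = 2(1 − Φ(1.1980)) ≈ 0.2309

By the reflection principle for standard BM, P(τ_b ≤ t) = 2 · P(B_t ≥ b). Since B_t ~ N(0, t), P(B_t ≥ 4.9) = 1 − Φ(4.9/√t) = 1 − Φ(4.9/√16.73) = 1 − Φ(1.1980) ≈ 0.11546. Doubling: P(τ_{4.9} ≤ 16.73) ≈ 2 · 0.11546 = 0.23092 ≈ 0.2309.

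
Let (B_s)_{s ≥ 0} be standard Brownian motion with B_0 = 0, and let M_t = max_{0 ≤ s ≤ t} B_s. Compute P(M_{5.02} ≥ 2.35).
P(M_{5.02} ≥ 2.35) = 2·P(B_{5.02} ≥ 2.35) = 2(1 − Φ(2.35/√5.02)) ≈ 0.2942

By the reflection principle for Brownian motion, P(M_t ≥ a) = 2 · P(B_t ≥ a) for a ≥ 0. Since B_t ~ N(0, t), P(B_t ≥ 2.35) = 1 − Φ(2.35/√t) = 1 − Φ(2.35/√5.02) = 1 − Φ(1.0489). So
  P(M_{5.02} ≥ 2.35) = 2(1 − Φ(1.0489)) ≈ 0.2942.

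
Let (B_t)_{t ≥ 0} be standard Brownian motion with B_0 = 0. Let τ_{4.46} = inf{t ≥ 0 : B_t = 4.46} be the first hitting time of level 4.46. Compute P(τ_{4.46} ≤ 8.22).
P(τ_{4.46} ≤ 8.22) = 2(1 − Φ(4.46/√8.22)) = 2(1 − Φ(1.5556)) ≈ 0.1198

By the reflection principle for standard BM, P(τ_b ≤ t) = 2 · P(B_t ≥ b). Since B_t ~ N(0, t), P(B_t ≥ 4.46) = 1 − Φ(4.46/√t) = 1 − Φ(4.46/√8.22) = 1 − Φ(1.5556) ≈ 0.05990. Doubling: P(τ_{4.46} ≤ 8.22) ≈ 2 · 0.05990 = 0.11980 ≈ 0.1198.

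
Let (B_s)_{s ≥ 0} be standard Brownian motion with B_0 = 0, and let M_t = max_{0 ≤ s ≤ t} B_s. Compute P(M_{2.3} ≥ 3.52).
P(M_{2.3} ≥ 3.52) = 2·P(B_{2.3} ≥ 3.52) = 2(1 − Φ(3.52/√2.3)) ≈ 0.0203

By the reflection principle for Brownian motion, P(M_t ≥ a) = 2 · P(B_t ≥ a) for a ≥ 0. Since B_t ~ N(0, t), P(B_t ≥ 3.52) = 1 − Φ(3.52/√t) = 1 − Φ(3.52/√2.3) = 1 − Φ(2.3210). So
  P(M_{2.3} ≥ 3.52) = 2(1 − Φ(2.3210)) ≈ 0.0203.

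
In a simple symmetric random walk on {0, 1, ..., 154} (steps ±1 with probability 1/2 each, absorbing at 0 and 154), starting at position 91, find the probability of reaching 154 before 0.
P(hit 154 before 0) = 91/154 = 13/22

Let u_k = P(hit 154 before 0 | start at k). Then u_0 = 0, u_154 = 1, and u_k = u_{k-1}/2 + u_{k+1}/2 for 1 ≤ k ≤ 153. This harmonic recurrence is solved by u_k = k/154, giving u_91 = 91/154 = 13/22.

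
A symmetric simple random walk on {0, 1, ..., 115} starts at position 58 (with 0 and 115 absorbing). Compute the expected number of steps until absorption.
E[τ | X_0 = 58] = 3306

Let v_k = E[τ | X_0 = k]. Boundary: v_0 = v_115 = 0. Recurrence: v_k = 1 + (v_{k-1} + v_{k+1})/2 for 1 ≤ k ≤ 114. The particular solution to v_k − (v_{k-1} + v_{k+1})/2 = 1 is v_k = −k^2. Adding homogeneous solution A + B k and matching boundaries gives v_k = k (115 − k). Substituting k = 58: v_58 = 58 · 57 = 3306.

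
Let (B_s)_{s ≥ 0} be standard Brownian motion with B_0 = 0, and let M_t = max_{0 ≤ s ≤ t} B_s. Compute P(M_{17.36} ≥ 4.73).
P(M_{17.36} ≥ 4.73) = 2·P(B_{17.36} ≥ 4.73) = 2(1 − Φ(4.73/√17.36)) ≈ 0.2563

By the reflection principle for Brownian motion, P(M_t ≥ a) = 2 · P(B_t ≥ a) for a ≥ 0. Since B_t ~ N(0, t), P(B_t ≥ 4.73) = 1 − Φ(4.73/√t) = 1 − Φ(4.73/√17.36) = 1 − Φ(1.1352). So
  P(M_{17.36} ≥ 4.73) = 2(1 − Φ(1.1352)) ≈ 0.2563.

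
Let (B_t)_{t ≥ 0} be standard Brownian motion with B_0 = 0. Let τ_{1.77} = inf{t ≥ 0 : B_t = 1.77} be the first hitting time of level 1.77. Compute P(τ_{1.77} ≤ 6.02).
P(τ_{1.77} ≤ 6.02) = 2(1 − Φ(1.77/√6.02)) = 2(1 − Φ(0.7214)) ≈ 0.4707

By the reflection principle for standard BM, P(τ_b ≤ t) = 2 · P(B_t ≥ b). Since B_t ~ N(0, t), P(B_t ≥ 1.77) = 1 − Φ(1.77/√t) = 1 − Φ(1.77/√6.02) = 1 − Φ(0.7214) ≈ 0.23533. Doubling: P(τ_{1.77} ≤ 6.02) ≈ 2 · 0.23533 = 0.47066 ≈ 0.4707.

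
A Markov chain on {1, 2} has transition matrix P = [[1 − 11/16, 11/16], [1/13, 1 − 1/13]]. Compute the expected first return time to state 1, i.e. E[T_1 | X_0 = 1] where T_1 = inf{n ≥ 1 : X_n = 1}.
E[T_1 | X_0 = 1] = 1/π_1 = 159/16

For an irreducible recurrent Markov chain with stationary distribution π, E[T_i | X_0 = i] = 1/π_i (Kac's formula). Here π_1 = (1/13)/(11/16 + 1/13) = (1/13)/(159/208) = 16/159, so E[T_1 | X_0 = 1] = 1/π_1 = (11/16 + 1/13)/(1/13) = (159/208)/(1/13) = 159/16.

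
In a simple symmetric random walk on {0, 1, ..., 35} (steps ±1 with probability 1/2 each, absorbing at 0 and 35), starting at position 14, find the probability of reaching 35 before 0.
P(hit 35 before 0) = 14/35 = 2/5

Let u_k = P(hit 35 before 0 | start at k). Then u_0 = 0, u_35 = 1, and u_k = u_{k-1}/2 + u_{k+1}/2 for 1 ≤ k ≤ 34. This harmonic recurrence is solved by u_k = k/35, giving u_14 = 14/35 = 2/5.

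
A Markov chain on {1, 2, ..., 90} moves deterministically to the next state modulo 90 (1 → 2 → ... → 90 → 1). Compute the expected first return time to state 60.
E[T_60 | X_0 = 60] = 90

The chain cycles deterministically, so starting at state 60 it returns in exactly 90 steps. Equivalently, the stationary distribution is uniform π_j = 1/90 for every state j, so by Kac's formula E[T_60] = 1/π_60 = 90.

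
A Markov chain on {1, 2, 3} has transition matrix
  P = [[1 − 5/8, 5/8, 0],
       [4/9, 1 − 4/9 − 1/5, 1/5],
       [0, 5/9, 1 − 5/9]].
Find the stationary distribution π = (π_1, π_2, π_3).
π = (80/233, 225/466, 81/466)

This is a birth-death chain on three states, which satisfies detailed balance: π_1 · P_{12} = π_2 · P_{21} and π_2 · P_{23} = π_3 · P_{32}.
From π_1 · 5/8 = π_2 · 4/9: π_2/π_1 = (5/8)/(4/9) = 45/32.
From π_2 · 1/5 = π_3 · 5/9: π_3/π_2 = (1/5)/(5/9) = 9/25.
Take π_1 proportional to 1; then unnormalized π = (1, 45/32, 81/160). Normalize by dividing by the sum 233/80:
  π = (80/233, 225/466, 81/466).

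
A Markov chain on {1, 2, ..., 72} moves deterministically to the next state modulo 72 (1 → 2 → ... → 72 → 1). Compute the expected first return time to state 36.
E[T_36 | X_0 = 36] = 72

The chain cycles deterministically, so starting at state 36 it returns in exactly 72 steps. Equivalently, the stationary distribution is uniform π_j = 1/72 for every state j, so by Kac's formula E[T_36] = 1/π_36 = 72.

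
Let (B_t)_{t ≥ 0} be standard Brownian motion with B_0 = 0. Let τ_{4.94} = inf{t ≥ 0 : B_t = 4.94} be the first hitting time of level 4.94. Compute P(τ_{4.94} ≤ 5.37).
P(τ_{4.94} ≤ 5.37) = 2(1 − Φ(4.94/√5.37)) = 2(1 − Φ(2.1318)) ≈ 0.0330

By the reflection principle for standard BM, P(τ_b ≤ t) = 2 · P(B_t ≥ b). Since B_t ~ N(0, t), P(B_t ≥ 4.94) = 1 − Φ(4.94/√t) = 1 − Φ(4.94/√5.37) = 1 − Φ(2.1318) ≈ 0.01651. Doubling: P(τ_{4.94} ≤ 5.37) ≈ 2 · 0.01651 = 0.03302 ≈ 0.0330.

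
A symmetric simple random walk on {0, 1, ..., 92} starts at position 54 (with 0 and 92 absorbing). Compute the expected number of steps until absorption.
E[τ | X_0 = 54] = 2052

Let v_k = E[τ | X_0 = k]. Boundary: v_0 = v_92 = 0. Recurrence: v_k = 1 + (v_{k-1} + v_{k+1})/2 for 1 ≤ k ≤ 91. The particular solution to v_k − (v_{k-1} + v_{k+1})/2 = 1 is v_k = −k^2. Adding homogeneous solution A + B k and matching boundaries gives v_k = k (92 − k). Substituting k = 54: v_54 = 54 · 38 = 2052.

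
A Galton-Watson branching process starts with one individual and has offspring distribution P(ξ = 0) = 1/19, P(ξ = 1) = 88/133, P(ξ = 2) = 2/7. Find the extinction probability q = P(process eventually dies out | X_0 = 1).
q = 7/38

The pgf is f(s) = 1/19 + 88/133·s + 2/7·s². The extinction probability q is the smallest fixed point of f in [0, 1]. Setting s = f(s):
  2/7·s² + (88/133 − 1)·s + 1/19 = 0
  2/7·s² − (1/19 + 2/7)·s + 1/19 = 0
which factors as (s − 1)·(2/7·s − 1/19) = 0, giving roots s = 1 and s = (1/19)/(2/7) = 7/38.
Mean offspring μ = 88/133 + 2·2/7 = 164/133 > 1 (supercritical), so q < 1. The extinction probability is the smaller root: q = (1/19)/(2/7) = 7/38.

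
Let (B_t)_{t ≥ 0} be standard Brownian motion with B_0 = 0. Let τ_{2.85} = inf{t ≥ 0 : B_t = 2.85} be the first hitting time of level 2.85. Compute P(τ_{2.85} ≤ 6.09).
P(τ_{2.85} ≤ 6.09) = 2(1 − Φ(2.85/√6.09)) = 2(1 − Φ(1.1549)) ≈ 0.2481

By the reflection principle for standard BM, P(τ_b ≤ t) = 2 · P(B_t ≥ b). Since B_t ~ N(0, t), P(B_t ≥ 2.85) = 1 − Φ(2.85/√t) = 1 − Φ(2.85/√6.09) = 1 − Φ(1.1549) ≈ 0.12407. Doubling: P(τ_{2.85} ≤ 6.09) ≈ 2 · 0.12407 = 0.24814 ≈ 0.2481.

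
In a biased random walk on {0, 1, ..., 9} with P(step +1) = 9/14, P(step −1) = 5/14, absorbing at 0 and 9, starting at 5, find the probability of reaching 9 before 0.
P(hit 9 before 0) = (1 − (5/9)^5) / (1 − (5/9)^9) = 91729341/96366841

Let u_k denote P(reach 9 before 0 | start at k). Boundary: u_0 = 0, u_9 = 1. Recurrence: u_k = 9/14·u_{k+1} + 5/14·u_{k-1} for 1 ≤ k ≤ 8. Try u_k = A + B·r^k with r = q/p = (5/14)/(9/14) = 5/9. Substitution satisfies the recurrence; boundary conditions give:
  u_k = (1 − r^k) / (1 − r^N) = (1 − (5/9)^5) / (1 − (5/9)^9) = 91729341/96366841.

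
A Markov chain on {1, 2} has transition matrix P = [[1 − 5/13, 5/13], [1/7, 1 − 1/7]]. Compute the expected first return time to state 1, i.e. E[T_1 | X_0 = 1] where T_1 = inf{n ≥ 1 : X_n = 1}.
E[T_1 | X_0 = 1] = 1/π_1 = 48/13

For an irreducible recurrent Markov chain with stationary distribution π, E[T_i | X_0 = i] = 1/π_i (Kac's formula). Here π_1 = (1/7)/(5/13 + 1/7) = (1/7)/(48/91) = 13/48, so E[T_1 | X_0 = 1] = 1/π_1 = (5/13 + 1/7)/(1/7) = (48/91)/(1/7) = 48/13.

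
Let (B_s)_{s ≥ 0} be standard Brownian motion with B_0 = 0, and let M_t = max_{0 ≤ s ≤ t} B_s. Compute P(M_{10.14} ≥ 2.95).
P(M_{10.14} ≥ 2.95) = 2·P(B_{10.14} ≥ 2.95) = 2(1 − Φ(2.95/√10.14)) ≈ 0.3542

By the reflection principle for Brownian motion, P(M_t ≥ a) = 2 · P(B_t ≥ a) for a ≥ 0. Since B_t ~ N(0, t), P(B_t ≥ 2.95) = 1 − Φ(2.95/√t) = 1 − Φ(2.95/√10.14) = 1 − Φ(0.9264). So
  P(M_{10.14} ≥ 2.95) = 2(1 − Φ(0.9264)) ≈ 0.3542.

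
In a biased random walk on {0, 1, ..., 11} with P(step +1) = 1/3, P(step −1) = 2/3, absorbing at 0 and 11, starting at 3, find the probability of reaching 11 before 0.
P(hit 11 before 0) = (1 − (2)^3) / (1 − (2)^11) = 7/2047

Let u_k denote P(reach 11 before 0 | start at k). Boundary: u_0 = 0, u_11 = 1. Recurrence: u_k = 1/3·u_{k+1} + 2/3·u_{k-1} for 1 ≤ k ≤ 10. Try u_k = A + B·r^k with r = q/p = (2/3)/(1/3) = 2. Substitution satisfies the recurrence; boundary conditions give:
  u_k = (1 − r^k) / (1 − r^N) = (1 − (2)^3) / (1 − (2)^11) = 7/2047.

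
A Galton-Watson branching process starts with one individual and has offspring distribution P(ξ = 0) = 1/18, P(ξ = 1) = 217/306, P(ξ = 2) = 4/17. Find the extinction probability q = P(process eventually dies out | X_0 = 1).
q = 17/72

The pgf is f(s) = 1/18 + 217/306·s + 4/17·s². The extinction probability q is the smallest fixed point of f in [0, 1]. Setting s = f(s):
  4/17·s² + (217/306 − 1)·s + 1/18 = 0
  4/17·s² − (1/18 + 4/17)·s + 1/18 = 0
which factors as (s − 1)·(4/17·s − 1/18) = 0, giving roots s = 1 and s = (1/18)/(4/17) = 17/72.
Mean offspring μ = 217/306 + 2·4/17 = 361/306 > 1 (supercritical), so q < 1. The extinction probability is the smaller root: q = (1/18)/(4/17) = 17/72.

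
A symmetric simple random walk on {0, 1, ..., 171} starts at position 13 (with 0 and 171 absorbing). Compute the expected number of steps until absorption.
E[τ | X_0 = 13] = 2054

Let v_k = E[τ | X_0 = k]. Boundary: v_0 = v_171 = 0. Recurrence: v_k = 1 + (v_{k-1} + v_{k+1})/2 for 1 ≤ k ≤ 170. The particular solution to v_k − (v_{k-1} + v_{k+1})/2 = 1 is v_k = −k^2. Adding homogeneous solution A + B k and matching boundaries gives v_k = k (171 − k). Substituting k = 13: v_13 = 13 · 158 = 2054.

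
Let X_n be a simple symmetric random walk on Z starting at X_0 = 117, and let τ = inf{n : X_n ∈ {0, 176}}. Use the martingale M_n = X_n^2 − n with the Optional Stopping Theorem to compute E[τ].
E[τ] = 6903

M_n = X_n^2 − n is a martingale (since E[X_{n+1}^2 | F_n] = X_n^2 + 1). By OST (τ has finite mean in a bounded region), E[M_τ] = E[M_0] = X_0^2 − 0 = 117^2 = 13689. Also E[M_τ] = E[X_τ^2] − E[τ]. The walk exits at 0 or 176, with P(hit 176 first) = 117/176, so E[X_τ^2] = 176^2 · 117/176 + 0 = 20592. Thus E[τ] = E[X_τ^2] − E[M_τ] = 20592 − 13689 = 6903 = 117(176 − 117) = 6903.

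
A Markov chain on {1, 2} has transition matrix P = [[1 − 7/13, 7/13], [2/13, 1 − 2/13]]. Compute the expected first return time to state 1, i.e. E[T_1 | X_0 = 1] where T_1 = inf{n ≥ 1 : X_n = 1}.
E[T_1 | X_0 = 1] = 1/π_1 = 9/2

For an irreducible recurrent Markov chain with stationary distribution π, E[T_i | X_0 = i] = 1/π_i (Kac's formula). Here π_1 = (2/13)/(7/13 + 2/13) = (2/13)/(9/13) = 2/9, so E[T_1 | X_0 = 1] = 1/π_1 = (7/13 + 2/13)/(2/13) = (9/13)/(2/13) = 9/2.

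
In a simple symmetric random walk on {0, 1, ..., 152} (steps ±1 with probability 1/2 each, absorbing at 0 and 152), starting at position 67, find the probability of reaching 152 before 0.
P(hit 152 before 0) = 67/152

Let u_k = P(hit 152 before 0 | start at k). Then u_0 = 0, u_152 = 1, and u_k = u_{k-1}/2 + u_{k+1}/2 for 1 ≤ k ≤ 151. This harmonic recurrence is solved by u_k = k/152, giving u_67 = 67/152.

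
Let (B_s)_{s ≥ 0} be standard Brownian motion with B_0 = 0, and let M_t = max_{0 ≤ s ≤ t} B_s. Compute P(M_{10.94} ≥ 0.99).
P(M_{10.94} ≥ 0.99) = 2·P(B_{10.94} ≥ 0.99) = 2(1 − Φ(0.99/√10.94)) ≈ 0.7647

By the reflection principle for Brownian motion, P(M_t ≥ a) = 2 · P(B_t ≥ a) for a ≥ 0. Since B_t ~ N(0, t), P(B_t ≥ 0.99) = 1 − Φ(0.99/√t) = 1 − Φ(0.99/√10.94) = 1 − Φ(0.2993). So
  P(M_{10.94} ≥ 0.99) = 2(1 − Φ(0.2993)) ≈ 0.7647.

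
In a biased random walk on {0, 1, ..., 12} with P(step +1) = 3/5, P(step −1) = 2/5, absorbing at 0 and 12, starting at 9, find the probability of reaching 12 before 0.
P(hit 12 before 0) = (1 − (2/3)^9) / (1 − (2/3)^12) = 27243/27755

Let u_k denote P(reach 12 before 0 | start at k). Boundary: u_0 = 0, u_12 = 1. Recurrence: u_k = 3/5·u_{k+1} + 2/5·u_{k-1} for 1 ≤ k ≤ 11. Try u_k = A + B·r^k with r = q/p = (2/5)/(3/5) = 2/3. Substitution satisfies the recurrence; boundary conditions give:
  u_k = (1 − r^k) / (1 − r^N) = (1 − (2/3)^9) / (1 − (2/3)^12) = 27243/27755.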